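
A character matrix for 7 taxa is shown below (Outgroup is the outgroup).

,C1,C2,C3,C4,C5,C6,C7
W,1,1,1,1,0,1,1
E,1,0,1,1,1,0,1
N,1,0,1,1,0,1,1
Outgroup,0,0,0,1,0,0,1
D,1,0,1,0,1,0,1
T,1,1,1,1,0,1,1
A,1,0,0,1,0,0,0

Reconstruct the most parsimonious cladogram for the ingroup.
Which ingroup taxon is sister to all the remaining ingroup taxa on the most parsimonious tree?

A

Character polarity is set by the outgroup: the derived state is whichever differs from the outgroup's state, so for C4, C7 the derived state is '0', and for the remaining characters it is '1'.
All ingroup taxa share the derived state '1' for C1; it defines the ingroup but does not resolve relationships within it.
Only T and W show the derived state '1' for C2, supporting them as a clade.
C3: derived state '1' in D, E, N, T, and W only — synapomorphy for {D, E, N, T, W}.
C4 (derived state '0') is unique to D (autapomorphy; uninformative for grouping).
Only D and E show the derived state '1' for C5, supporting them as a clade.
Only N, T, and W show the derived state '1' for C6, supporting them as a clade.
C7 (derived state '0') is unique to A (autapomorphy; uninformative for grouping).
Most parsimonious ingroup topology: (A,((E,D),((T,W),N))).
A is sister to the clade containing all other ingroup taxa, so it is the earliest-diverging (most basal) ingroup lineage.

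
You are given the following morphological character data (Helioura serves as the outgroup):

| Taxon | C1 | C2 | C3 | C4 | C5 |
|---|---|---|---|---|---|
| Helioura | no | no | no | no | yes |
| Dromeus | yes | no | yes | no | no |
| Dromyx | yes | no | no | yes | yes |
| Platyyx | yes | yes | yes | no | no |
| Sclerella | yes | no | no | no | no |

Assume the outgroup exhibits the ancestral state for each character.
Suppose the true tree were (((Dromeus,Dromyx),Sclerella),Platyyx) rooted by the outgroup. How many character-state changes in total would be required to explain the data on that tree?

7

Map each character onto (((Dromeus,Dromyx),Sclerella),Platyyx) (rooted by Helioura) and count the minimum state changes it requires (Fitch parsimony):
C1: 1; C2: 1; C3: 2; C4: 1; C5: 2.
Total tree length = 7.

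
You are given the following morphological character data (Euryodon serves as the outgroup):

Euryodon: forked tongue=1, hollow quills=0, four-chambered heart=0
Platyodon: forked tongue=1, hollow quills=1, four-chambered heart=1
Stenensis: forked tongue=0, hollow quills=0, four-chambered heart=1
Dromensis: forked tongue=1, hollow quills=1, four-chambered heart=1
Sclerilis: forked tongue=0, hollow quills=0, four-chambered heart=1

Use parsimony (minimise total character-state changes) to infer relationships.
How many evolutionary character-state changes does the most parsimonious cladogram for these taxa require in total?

3

Character polarity is set by the outgroup: the derived state is whichever differs from the outgroup's state, so for forked tongue the derived state is '0', and for the remaining characters it is '1'.
Only Sclerilis and Stenensis show the derived state '0' for forked tongue, supporting them as a clade.
hollow quills: derived state '1' in Dromensis and Platyodon only — synapomorphy for {Dromensis, Platyodon}.
All ingroup taxa share the derived state '1' for four-chambered heart; it defines the ingroup but does not resolve relationships within it.
Most parsimonious ingroup topology: ((Platyodon,Dromensis),(Stenensis,Sclerilis)).
Changes per character on this tree: forked tongue: 1; hollow quills: 1; four-chambered heart: 1.
Total = 3.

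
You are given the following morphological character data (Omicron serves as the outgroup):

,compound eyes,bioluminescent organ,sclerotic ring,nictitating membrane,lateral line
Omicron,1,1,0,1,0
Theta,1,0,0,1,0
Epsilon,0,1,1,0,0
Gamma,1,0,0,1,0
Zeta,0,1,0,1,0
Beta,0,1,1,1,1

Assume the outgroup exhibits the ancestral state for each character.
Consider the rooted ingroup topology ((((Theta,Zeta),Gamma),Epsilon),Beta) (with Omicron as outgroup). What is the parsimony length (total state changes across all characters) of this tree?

9

Map each character onto ((((Theta,Zeta),Gamma),Epsilon),Beta) (rooted by Omicron) and count the minimum state changes it requires (Fitch parsimony):
compound eyes: 3; bioluminescent organ: 2; sclerotic ring: 2; nictitating membrane: 1; lateral line: 1.
Total tree length = 9.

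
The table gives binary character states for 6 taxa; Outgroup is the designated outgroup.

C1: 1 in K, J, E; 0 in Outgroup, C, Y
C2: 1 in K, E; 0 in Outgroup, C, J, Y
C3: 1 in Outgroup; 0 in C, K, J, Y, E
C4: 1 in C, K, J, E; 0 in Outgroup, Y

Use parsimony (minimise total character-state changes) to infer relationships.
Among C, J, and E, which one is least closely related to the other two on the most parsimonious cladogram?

Character polarity is set by the outgroup: the derived state is whichever differs from the outgroup's state, so for C3 the derived state is '0', and for the remaining characters it is '1'.
Only E, J, and K show the derived state '1' for C1, supporting them as a clade.
Only E and K show the derived state '1' for C2, supporting them as a clade.
C3 (derived state '0') is shared by all ingroup taxa — unites the whole ingroup.
C4: derived state '1' in C, E, J, and K only — synapomorphy for {C, E, J, K}.
Most parsimonious ingroup topology: ((C,((K,E),J)),Y).
E and J share a more recent common ancestor with each other than either does with C, so C is the least closely related of the three.

C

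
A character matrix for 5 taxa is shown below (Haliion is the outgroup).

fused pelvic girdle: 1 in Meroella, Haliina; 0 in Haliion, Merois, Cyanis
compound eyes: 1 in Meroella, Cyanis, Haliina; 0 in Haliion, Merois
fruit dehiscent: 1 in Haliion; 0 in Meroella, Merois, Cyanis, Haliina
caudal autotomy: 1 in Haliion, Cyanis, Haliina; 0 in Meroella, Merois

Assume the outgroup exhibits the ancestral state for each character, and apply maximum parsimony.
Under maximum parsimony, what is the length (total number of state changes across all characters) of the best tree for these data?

5

Character polarity is set by the outgroup: the derived state is whichever differs from the outgroup's state, so for fruit dehiscent, caudal autotomy the derived state is '0', and for the remaining characters it is '1'.
fused pelvic girdle (derived state '1') is shared by Haliina and Meroella — a synapomorphy uniting that clade.
Only Cyanis, Haliina, and Meroella show the derived state '1' for compound eyes, supporting them as a clade.
fruit dehiscent (derived state '0') is shared by all ingroup taxa — unites the whole ingroup.
caudal autotomy groups Meroella and Merois, which is incompatible with the clades supported by the remaining characters; treating it as convergent (homoplasy) costs fewer steps than any alternative tree.
Most parsimonious ingroup topology: (((Meroella,Haliina),Cyanis),Merois).
Changes per character on this tree: fused pelvic girdle: 1; compound eyes: 1; fruit dehiscent: 1; caudal autotomy: 2.
Total = 5.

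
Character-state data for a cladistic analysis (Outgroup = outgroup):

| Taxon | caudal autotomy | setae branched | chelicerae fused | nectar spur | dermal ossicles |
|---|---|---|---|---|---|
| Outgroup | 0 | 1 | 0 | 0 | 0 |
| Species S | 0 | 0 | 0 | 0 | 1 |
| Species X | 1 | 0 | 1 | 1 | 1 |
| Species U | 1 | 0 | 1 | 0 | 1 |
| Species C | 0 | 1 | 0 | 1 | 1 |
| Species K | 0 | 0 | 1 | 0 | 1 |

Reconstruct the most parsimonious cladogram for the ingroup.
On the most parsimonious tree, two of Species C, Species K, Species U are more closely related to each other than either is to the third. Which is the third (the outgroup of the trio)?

Species C

Character polarity is set by the outgroup: the derived state is whichever differs from the outgroup's state, so for setae branched the derived state is '0', and for the remaining characters it is '1'.
caudal autotomy: derived state '1' in Species U and Species X only — synapomorphy for {Species U, Species X}.
setae branched: derived state '0' in Species K, Species S, Species U, and Species X only — synapomorphy for {Species K, Species S, Species U, Species X}.
chelicerae fused (derived state '1') is shared by Species K, Species U, and Species X — a synapomorphy uniting that clade.
nectar spur groups Species C and Species X, which is incompatible with the clades supported by the remaining characters; treating it as convergent (homoplasy) costs fewer steps than any alternative tree.
All ingroup taxa share the derived state '1' for dermal ossicles; it defines the ingroup but does not resolve relationships within it.
Most parsimonious ingroup topology: ((Species S,((Species X,Species U),Species K)),Species C).
Species U and Species K share a more recent common ancestor with each other than either does with Species C, so Species C is the least closely related of the three.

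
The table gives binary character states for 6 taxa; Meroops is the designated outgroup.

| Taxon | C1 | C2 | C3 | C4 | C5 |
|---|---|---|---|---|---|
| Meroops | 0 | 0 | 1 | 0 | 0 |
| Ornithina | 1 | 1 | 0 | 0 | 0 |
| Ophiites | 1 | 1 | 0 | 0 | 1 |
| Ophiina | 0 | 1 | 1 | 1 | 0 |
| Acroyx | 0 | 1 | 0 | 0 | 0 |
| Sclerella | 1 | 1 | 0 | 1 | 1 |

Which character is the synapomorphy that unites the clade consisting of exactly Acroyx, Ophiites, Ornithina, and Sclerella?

Character polarity is set by the outgroup: the derived state is whichever differs from the outgroup's state, so for C3 the derived state is '0', and for the remaining characters it is '1'.
C1 (derived state '1') is shared by Ophiites, Ornithina, and Sclerella — a synapomorphy uniting that clade.
All ingroup taxa share the derived state '1' for C2; it defines the ingroup but does not resolve relationships within it.
Only Acroyx, Ophiites, Ornithina, and Sclerella show the derived state '0' for C3, supporting them as a clade.
C4 groups Ophiina and Sclerella, which is incompatible with the clades supported by the remaining characters; treating it as convergent (homoplasy) costs fewer steps than any alternative tree.
C5: derived state '1' in Ophiites and Sclerella only — synapomorphy for {Ophiites, Sclerella}.
Most parsimonious ingroup topology: ((((Sclerella,Ophiites),Ornithina),Acroyx),Ophiina).
The clade {Acroyx, Ophiites, Ornithina, Sclerella} is supported by C3: its derived state '0' occurs in exactly those taxa and in no other taxon (including the outgroup).

C3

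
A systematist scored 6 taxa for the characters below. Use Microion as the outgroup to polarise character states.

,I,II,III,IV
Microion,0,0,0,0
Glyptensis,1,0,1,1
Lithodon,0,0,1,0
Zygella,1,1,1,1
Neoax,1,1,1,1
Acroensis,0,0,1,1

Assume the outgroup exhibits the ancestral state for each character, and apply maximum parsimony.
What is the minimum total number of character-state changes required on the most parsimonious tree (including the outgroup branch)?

The outgroup has state '0' for every character, so '1' is the derived state throughout.
I: derived state '1' in Glyptensis, Neoax, and Zygella only — synapomorphy for {Glyptensis, Neoax, Zygella}.
II (derived state '1') is shared by Neoax and Zygella — a synapomorphy uniting that clade.
All ingroup taxa share the derived state '1' for III; it defines the ingroup but does not resolve relationships within it.
IV: derived state '1' in Acroensis, Glyptensis, Neoax, and Zygella only — synapomorphy for {Acroensis, Glyptensis, Neoax, Zygella}.
Most parsimonious ingroup topology: (((Glyptensis,(Zygella,Neoax)),Acroensis),Lithodon).
Changes per character on this tree: I: 1; II: 1; III: 1; IV: 1.
Total = 4.

4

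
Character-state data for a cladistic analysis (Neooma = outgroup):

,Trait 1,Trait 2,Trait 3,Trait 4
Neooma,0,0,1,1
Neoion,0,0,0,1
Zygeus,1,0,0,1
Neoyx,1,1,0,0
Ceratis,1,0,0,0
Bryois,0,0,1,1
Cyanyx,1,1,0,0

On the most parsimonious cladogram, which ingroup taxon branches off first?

Character polarity is set by the outgroup: the derived state is whichever differs from the outgroup's state, so for Trait 3, Trait 4 the derived state is '0', and for the remaining characters it is '1'.
Only Ceratis, Cyanyx, Neoyx, and Zygeus show the derived state '1' for Trait 1, supporting them as a clade.
Only Cyanyx and Neoyx show the derived state '1' for Trait 2, supporting them as a clade.
Only Ceratis, Cyanyx, Neoion, Neoyx, and Zygeus show the derived state '0' for Trait 3, supporting them as a clade.
Trait 4: derived state '0' in Ceratis, Cyanyx, and Neoyx only — synapomorphy for {Ceratis, Cyanyx, Neoyx}.
Most parsimonious ingroup topology: ((Neoion,(Zygeus,((Neoyx,Cyanyx),Ceratis))),Bryois).
Bryois is sister to the clade containing all other ingroup taxa, so it is the earliest-diverging (most basal) ingroup lineage.

Bryois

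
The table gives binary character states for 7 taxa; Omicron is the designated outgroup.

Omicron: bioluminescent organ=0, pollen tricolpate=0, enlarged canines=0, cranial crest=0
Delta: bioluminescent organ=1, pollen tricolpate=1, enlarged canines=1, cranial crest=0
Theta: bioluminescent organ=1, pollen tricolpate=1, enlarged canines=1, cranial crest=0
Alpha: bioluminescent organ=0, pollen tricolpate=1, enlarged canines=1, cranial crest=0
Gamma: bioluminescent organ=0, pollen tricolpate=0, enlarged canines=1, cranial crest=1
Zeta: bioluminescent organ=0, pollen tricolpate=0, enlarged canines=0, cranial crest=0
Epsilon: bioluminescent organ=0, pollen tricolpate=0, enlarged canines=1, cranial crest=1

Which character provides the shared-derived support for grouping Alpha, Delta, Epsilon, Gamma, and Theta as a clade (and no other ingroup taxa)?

The outgroup has state '0' for every character, so '1' is the derived state throughout.
Only Delta and Theta show the derived state '1' for bioluminescent organ, supporting them as a clade.
pollen tricolpate (derived state '1') is shared by Alpha, Delta, and Theta — a synapomorphy uniting that clade.
enlarged canines (derived state '1') is shared by Alpha, Delta, Epsilon, Gamma, and Theta — a synapomorphy uniting that clade.
Only Epsilon and Gamma show the derived state '1' for cranial crest, supporting them as a clade.
Most parsimonious ingroup topology: ((((Delta,Theta),Alpha),(Gamma,Epsilon)),Zeta).
The clade {Alpha, Delta, Epsilon, Gamma, Theta} is supported by enlarged canines: its derived state '1' occurs in exactly those taxa and in no other taxon (including the outgroup).

enlarged canines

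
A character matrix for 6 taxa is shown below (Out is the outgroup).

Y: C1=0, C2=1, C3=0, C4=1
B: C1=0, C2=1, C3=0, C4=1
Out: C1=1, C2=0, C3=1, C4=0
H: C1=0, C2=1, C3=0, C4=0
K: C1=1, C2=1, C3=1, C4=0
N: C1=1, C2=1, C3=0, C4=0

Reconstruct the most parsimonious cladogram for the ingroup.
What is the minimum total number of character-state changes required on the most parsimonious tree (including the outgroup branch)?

4

Character polarity is set by the outgroup: the derived state is whichever differs from the outgroup's state, so for C1, C3 the derived state is '0', and for the remaining characters it is '1'.
C1: derived state '0' in B, H, and Y only — synapomorphy for {B, H, Y}.
All ingroup taxa share the derived state '1' for C2; it defines the ingroup but does not resolve relationships within it.
C3 (derived state '0') is shared by B, H, N, and Y — a synapomorphy uniting that clade.
C4 (derived state '1') is shared by B and Y — a synapomorphy uniting that clade.
Most parsimonious ingroup topology: ((((Y,B),H),N),K).
Changes per character on this tree: C1: 1; C2: 1; C3: 1; C4: 1.
Total = 4.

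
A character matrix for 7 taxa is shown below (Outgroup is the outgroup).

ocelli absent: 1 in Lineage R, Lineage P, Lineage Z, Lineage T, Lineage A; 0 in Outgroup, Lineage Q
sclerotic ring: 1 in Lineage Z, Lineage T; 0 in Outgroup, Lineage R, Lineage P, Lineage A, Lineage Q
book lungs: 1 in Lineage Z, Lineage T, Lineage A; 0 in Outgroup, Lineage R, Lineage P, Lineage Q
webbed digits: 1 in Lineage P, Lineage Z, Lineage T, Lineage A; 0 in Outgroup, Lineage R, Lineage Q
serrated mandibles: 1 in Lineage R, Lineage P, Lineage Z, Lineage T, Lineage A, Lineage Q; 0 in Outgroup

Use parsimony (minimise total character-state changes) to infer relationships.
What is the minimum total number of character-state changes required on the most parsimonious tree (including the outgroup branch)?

5

The outgroup has state '0' for every character, so '1' is the derived state throughout.
Only Lineage A, Lineage P, Lineage R, Lineage T, and Lineage Z show the derived state '1' for ocelli absent, supporting them as a clade.
Only Lineage T and Lineage Z show the derived state '1' for sclerotic ring, supporting them as a clade.
book lungs: derived state '1' in Lineage A, Lineage T, and Lineage Z only — synapomorphy for {Lineage A, Lineage T, Lineage Z}.
webbed digits: derived state '1' in Lineage A, Lineage P, Lineage T, and Lineage Z only — synapomorphy for {Lineage A, Lineage P, Lineage T, Lineage Z}.
All ingroup taxa share the derived state '1' for serrated mandibles; it defines the ingroup but does not resolve relationships within it.
Most parsimonious ingroup topology: ((Lineage R,(Lineage P,((Lineage Z,Lineage T),Lineage A))),Lineage Q).
Changes per character on this tree: ocelli absent: 1; sclerotic ring: 1; book lungs: 1; webbed digits: 1; serrated mandibles: 1.
Total = 5.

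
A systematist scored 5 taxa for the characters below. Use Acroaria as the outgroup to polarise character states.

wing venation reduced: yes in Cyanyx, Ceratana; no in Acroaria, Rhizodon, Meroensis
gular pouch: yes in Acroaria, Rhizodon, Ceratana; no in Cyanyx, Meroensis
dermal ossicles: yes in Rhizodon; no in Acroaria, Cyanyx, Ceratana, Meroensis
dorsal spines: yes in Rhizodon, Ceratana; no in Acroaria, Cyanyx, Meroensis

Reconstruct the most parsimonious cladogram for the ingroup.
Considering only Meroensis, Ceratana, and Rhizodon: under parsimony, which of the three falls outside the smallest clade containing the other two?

Character polarity is set by the outgroup: the derived state is whichever differs from the outgroup's state, so for gular pouch the derived state is 'no', and for the remaining characters it is 'yes'.
wing venation reduced (state 'yes') occurs in Ceratana and Cyanyx but conflicts with the nesting implied by the other characters — most parsimoniously interpreted as homoplasy.
Only Cyanyx and Meroensis show the derived state 'no' for gular pouch, supporting them as a clade.
dermal ossicles (derived state 'yes') is unique to Rhizodon (autapomorphy; uninformative for grouping).
Only Ceratana and Rhizodon show the derived state 'yes' for dorsal spines, supporting them as a clade.
Most parsimonious ingroup topology: ((Rhizodon,Ceratana),(Cyanyx,Meroensis)).
Ceratana and Rhizodon share a more recent common ancestor with each other than either does with Meroensis, so Meroensis is the least closely related of the three.

Meroensis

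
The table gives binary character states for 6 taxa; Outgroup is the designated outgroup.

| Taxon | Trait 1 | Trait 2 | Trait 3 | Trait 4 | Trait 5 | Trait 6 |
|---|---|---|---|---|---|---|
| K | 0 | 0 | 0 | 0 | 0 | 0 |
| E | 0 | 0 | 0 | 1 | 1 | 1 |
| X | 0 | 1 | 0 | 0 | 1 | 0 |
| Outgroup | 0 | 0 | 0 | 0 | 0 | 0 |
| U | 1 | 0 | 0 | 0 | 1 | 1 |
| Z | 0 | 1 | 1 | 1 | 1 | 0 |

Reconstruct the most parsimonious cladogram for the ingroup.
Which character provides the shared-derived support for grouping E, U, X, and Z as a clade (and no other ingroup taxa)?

Trait 5

The outgroup has state '0' for every character, so '1' is the derived state throughout.
Trait 1 (derived state '1') is unique to U (autapomorphy; uninformative for grouping).
Trait 2: derived state '1' in X and Z only — synapomorphy for {X, Z}.
Trait 3: derived state '1' in Z only — an autapomorphy, so it tells us nothing about relationships among taxa.
Trait 4 (state '1') occurs in E and Z but conflicts with the nesting implied by the other characters — most parsimoniously interpreted as homoplasy.
Trait 5: derived state '1' in E, U, X, and Z only — synapomorphy for {E, U, X, Z}.
Trait 6 (derived state '1') is shared by E and U — a synapomorphy uniting that clade.
Most parsimonious ingroup topology: (((E,U),(X,Z)),K).
The clade {E, U, X, Z} is supported by Trait 5: its derived state '1' occurs in exactly those taxa and in no other taxon (including the outgroup).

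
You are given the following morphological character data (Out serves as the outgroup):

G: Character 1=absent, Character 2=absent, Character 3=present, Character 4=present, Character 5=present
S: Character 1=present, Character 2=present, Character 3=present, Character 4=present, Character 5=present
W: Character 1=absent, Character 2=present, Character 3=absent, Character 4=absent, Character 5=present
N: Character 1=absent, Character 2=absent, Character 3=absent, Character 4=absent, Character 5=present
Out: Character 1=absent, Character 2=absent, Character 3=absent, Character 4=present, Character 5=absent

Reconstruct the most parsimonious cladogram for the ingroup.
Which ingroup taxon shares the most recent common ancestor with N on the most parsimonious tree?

W

Character polarity is set by the outgroup: the derived state is whichever differs from the outgroup's state, so for Character 4 the derived state is 'absent', and for the remaining characters it is 'present'.
Character 1: derived state 'present' in S only — an autapomorphy, so it tells us nothing about relationships among taxa.
Character 2 (state 'present') occurs in S and W but conflicts with the nesting implied by the other characters — most parsimoniously interpreted as homoplasy.
Character 3 (derived state 'present') is shared by G and S — a synapomorphy uniting that clade.
Only N and W show the derived state 'absent' for Character 4, supporting them as a clade.
All ingroup taxa share the derived state 'present' for Character 5; it defines the ingroup but does not resolve relationships within it.
Most parsimonious ingroup topology: ((G,S),(W,N)).
N and W form a cherry on this tree, so they are sister taxa.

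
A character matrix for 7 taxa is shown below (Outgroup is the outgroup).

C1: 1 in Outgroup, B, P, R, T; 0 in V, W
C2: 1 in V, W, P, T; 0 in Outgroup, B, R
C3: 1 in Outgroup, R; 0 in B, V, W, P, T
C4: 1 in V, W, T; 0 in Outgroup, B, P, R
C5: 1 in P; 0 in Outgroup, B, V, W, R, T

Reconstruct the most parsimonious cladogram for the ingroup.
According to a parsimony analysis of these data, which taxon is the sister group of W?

V

Character polarity is set by the outgroup: the derived state is whichever differs from the outgroup's state, so for C1, C3 the derived state is '0', and for the remaining characters it is '1'.
Only V and W show the derived state '0' for C1, supporting them as a clade.
C2 (derived state '1') is shared by P, T, V, and W — a synapomorphy uniting that clade.
Only B, P, T, V, and W show the derived state '0' for C3, supporting them as a clade.
C4: derived state '1' in T, V, and W only — synapomorphy for {T, V, W}.
C5 (derived state '1') is unique to P (autapomorphy; uninformative for grouping).
Most parsimonious ingroup topology: ((B,(((V,W),T),P)),R).
W and V form a cherry on this tree, so they are sister taxa.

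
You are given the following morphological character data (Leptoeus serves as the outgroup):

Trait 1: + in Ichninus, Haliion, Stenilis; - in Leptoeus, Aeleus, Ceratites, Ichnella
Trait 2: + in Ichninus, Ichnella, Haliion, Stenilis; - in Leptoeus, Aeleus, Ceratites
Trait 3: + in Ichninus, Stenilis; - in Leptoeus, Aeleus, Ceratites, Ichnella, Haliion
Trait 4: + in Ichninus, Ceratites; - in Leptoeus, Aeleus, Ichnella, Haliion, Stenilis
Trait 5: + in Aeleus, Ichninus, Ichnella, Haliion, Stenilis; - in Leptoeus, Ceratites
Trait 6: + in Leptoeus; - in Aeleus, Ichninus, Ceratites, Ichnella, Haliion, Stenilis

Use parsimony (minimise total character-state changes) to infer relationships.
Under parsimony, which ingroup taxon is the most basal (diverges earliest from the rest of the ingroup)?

Character polarity is set by the outgroup: the derived state is whichever differs from the outgroup's state, so for Trait 6 the derived state is '-', and for the remaining characters it is '+'.
Trait 1 (derived state '+') is shared by Haliion, Ichninus, and Stenilis — a synapomorphy uniting that clade.
Trait 2 (derived state '+') is shared by Haliion, Ichnella, Ichninus, and Stenilis — a synapomorphy uniting that clade.
Only Ichninus and Stenilis show the derived state '+' for Trait 3, supporting them as a clade.
Trait 4 (state '+') occurs in Ceratites and Ichninus but conflicts with the nesting implied by the other characters — most parsimoniously interpreted as homoplasy.
Trait 5: derived state '+' in Aeleus, Haliion, Ichnella, Ichninus, and Stenilis only — synapomorphy for {Aeleus, Haliion, Ichnella, Ichninus, Stenilis}.
Trait 6 (derived state '-') is shared by all ingroup taxa — unites the whole ingroup.
Most parsimonious ingroup topology: ((Aeleus,(((Ichninus,Stenilis),Haliion),Ichnella)),Ceratites).
Ceratites is sister to the clade containing all other ingroup taxa, so it is the earliest-diverging (most basal) ingroup lineage.

Ceratites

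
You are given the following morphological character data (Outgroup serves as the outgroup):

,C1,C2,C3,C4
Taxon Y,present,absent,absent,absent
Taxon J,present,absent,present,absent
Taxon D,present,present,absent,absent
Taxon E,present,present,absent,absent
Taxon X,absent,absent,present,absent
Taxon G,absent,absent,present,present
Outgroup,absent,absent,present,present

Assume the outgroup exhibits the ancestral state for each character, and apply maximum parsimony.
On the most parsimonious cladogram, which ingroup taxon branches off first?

Taxon G

Character polarity is set by the outgroup: the derived state is whichever differs from the outgroup's state, so for C3, C4 the derived state is 'absent', and for the remaining characters it is 'present'.
C1: derived state 'present' in Taxon D, Taxon E, Taxon J, and Taxon Y only — synapomorphy for {Taxon D, Taxon E, Taxon J, Taxon Y}.
Only Taxon D and Taxon E show the derived state 'present' for C2, supporting them as a clade.
Only Taxon D, Taxon E, and Taxon Y show the derived state 'absent' for C3, supporting them as a clade.
Only Taxon D, Taxon E, Taxon J, Taxon X, and Taxon Y show the derived state 'absent' for C4, supporting them as a clade.
Most parsimonious ingroup topology: ((((Taxon Y,(Taxon E,Taxon D)),Taxon J),Taxon X),Taxon G).
Taxon G is sister to the clade containing all other ingroup taxa, so it is the earliest-diverging (most basal) ingroup lineage.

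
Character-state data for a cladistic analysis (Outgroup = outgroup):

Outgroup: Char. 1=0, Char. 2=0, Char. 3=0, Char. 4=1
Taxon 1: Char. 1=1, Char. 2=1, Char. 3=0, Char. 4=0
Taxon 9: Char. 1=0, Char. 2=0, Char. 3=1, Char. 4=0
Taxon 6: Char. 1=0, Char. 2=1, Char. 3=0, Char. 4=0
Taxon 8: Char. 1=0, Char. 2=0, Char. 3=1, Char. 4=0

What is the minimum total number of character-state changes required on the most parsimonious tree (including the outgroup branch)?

4

Character polarity is set by the outgroup: the derived state is whichever differs from the outgroup's state, so for Char. 4 the derived state is '0', and for the remaining characters it is '1'.
Char. 1 (derived state '1') is unique to Taxon 1 (autapomorphy; uninformative for grouping).
Only Taxon 1 and Taxon 6 show the derived state '1' for Char. 2, supporting them as a clade.
Only Taxon 8 and Taxon 9 show the derived state '1' for Char. 3, supporting them as a clade.
All ingroup taxa share the derived state '0' for Char. 4; it defines the ingroup but does not resolve relationships within it.
Most parsimonious ingroup topology: ((Taxon 1,Taxon 6),(Taxon 9,Taxon 8)).
Changes per character on this tree: Char. 1: 1; Char. 2: 1; Char. 3: 1; Char. 4: 1.
Total = 4.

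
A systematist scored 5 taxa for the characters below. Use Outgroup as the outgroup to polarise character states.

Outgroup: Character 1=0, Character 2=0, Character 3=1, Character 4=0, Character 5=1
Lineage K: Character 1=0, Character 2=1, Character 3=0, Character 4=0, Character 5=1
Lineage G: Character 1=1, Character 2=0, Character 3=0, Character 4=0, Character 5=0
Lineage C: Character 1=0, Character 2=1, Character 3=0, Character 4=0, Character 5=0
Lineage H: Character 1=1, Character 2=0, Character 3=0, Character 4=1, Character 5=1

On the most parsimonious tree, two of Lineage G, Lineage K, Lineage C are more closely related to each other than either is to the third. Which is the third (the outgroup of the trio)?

Character polarity is set by the outgroup: the derived state is whichever differs from the outgroup's state, so for Character 3, Character 5 the derived state is '0', and for the remaining characters it is '1'.
Character 1: derived state '1' in Lineage G and Lineage H only — synapomorphy for {Lineage G, Lineage H}.
Only Lineage C and Lineage K show the derived state '1' for Character 2, supporting them as a clade.
Character 3 (derived state '0') is shared by all ingroup taxa — unites the whole ingroup.
Character 4 (derived state '1') is unique to Lineage H (autapomorphy; uninformative for grouping).
Character 5 (state '0') occurs in Lineage C and Lineage G but conflicts with the nesting implied by the other characters — most parsimoniously interpreted as homoplasy.
Most parsimonious ingroup topology: ((Lineage K,Lineage C),(Lineage G,Lineage H)).
Lineage C and Lineage K share a more recent common ancestor with each other than either does with Lineage G, so Lineage G is the least closely related of the three.

Lineage G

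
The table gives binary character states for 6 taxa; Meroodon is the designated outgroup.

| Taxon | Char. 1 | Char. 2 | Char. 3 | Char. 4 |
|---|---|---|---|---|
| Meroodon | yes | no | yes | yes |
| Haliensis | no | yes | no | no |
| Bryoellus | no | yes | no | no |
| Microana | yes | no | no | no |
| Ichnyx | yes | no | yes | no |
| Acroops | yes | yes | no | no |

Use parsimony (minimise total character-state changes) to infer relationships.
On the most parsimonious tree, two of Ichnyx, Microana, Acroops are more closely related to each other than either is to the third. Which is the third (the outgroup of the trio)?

Ichnyx

Character polarity is set by the outgroup: the derived state is whichever differs from the outgroup's state, so for Char. 1, Char. 3, Char. 4 the derived state is 'no', and for the remaining characters it is 'yes'.
Char. 1: derived state 'no' in Bryoellus and Haliensis only — synapomorphy for {Bryoellus, Haliensis}.
Char. 2: derived state 'yes' in Acroops, Bryoellus, and Haliensis only — synapomorphy for {Acroops, Bryoellus, Haliensis}.
Only Acroops, Bryoellus, Haliensis, and Microana show the derived state 'no' for Char. 3, supporting them as a clade.
All ingroup taxa share the derived state 'no' for Char. 4; it defines the ingroup but does not resolve relationships within it.
Most parsimonious ingroup topology: ((((Haliensis,Bryoellus),Acroops),Microana),Ichnyx).
Microana and Acroops share a more recent common ancestor with each other than either does with Ichnyx, so Ichnyx is the least closely related of the three.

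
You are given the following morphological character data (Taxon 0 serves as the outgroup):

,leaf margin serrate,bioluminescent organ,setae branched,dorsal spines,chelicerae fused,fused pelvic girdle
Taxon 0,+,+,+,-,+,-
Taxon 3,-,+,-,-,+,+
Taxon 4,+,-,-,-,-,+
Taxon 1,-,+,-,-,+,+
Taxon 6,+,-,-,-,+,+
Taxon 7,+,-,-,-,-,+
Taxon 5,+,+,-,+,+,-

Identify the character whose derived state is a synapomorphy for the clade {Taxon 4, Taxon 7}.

chelicerae fused

Character polarity is set by the outgroup: the derived state is whichever differs from the outgroup's state, so for leaf margin serrate, bioluminescent organ, setae branched, chelicerae fused the derived state is '-', and for the remaining characters it is '+'.
leaf margin serrate (derived state '-') is shared by Taxon 1 and Taxon 3 — a synapomorphy uniting that clade.
bioluminescent organ (derived state '-') is shared by Taxon 4, Taxon 6, and Taxon 7 — a synapomorphy uniting that clade.
All ingroup taxa share the derived state '-' for setae branched; it defines the ingroup but does not resolve relationships within it.
dorsal spines: derived state '+' in Taxon 5 only — an autapomorphy, so it tells us nothing about relationships among taxa.
Only Taxon 4 and Taxon 7 show the derived state '-' for chelicerae fused, supporting them as a clade.
fused pelvic girdle (derived state '+') is shared by Taxon 1, Taxon 3, Taxon 4, Taxon 6, and Taxon 7 — a synapomorphy uniting that clade.
Most parsimonious ingroup topology: (((Taxon 3,Taxon 1),((Taxon 4,Taxon 7),Taxon 6)),Taxon 5).
The clade {Taxon 4, Taxon 7} is supported by chelicerae fused: its derived state '-' occurs in exactly those taxa and in no other taxon (including the outgroup).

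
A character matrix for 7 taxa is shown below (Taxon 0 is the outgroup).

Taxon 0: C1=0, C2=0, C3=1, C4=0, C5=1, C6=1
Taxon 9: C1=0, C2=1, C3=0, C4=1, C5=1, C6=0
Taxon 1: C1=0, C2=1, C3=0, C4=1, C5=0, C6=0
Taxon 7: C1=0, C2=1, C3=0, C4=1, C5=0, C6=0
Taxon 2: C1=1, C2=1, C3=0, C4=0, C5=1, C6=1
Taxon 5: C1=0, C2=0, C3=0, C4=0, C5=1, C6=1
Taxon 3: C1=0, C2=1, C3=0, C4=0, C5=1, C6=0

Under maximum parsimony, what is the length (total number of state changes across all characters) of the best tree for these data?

Character polarity is set by the outgroup: the derived state is whichever differs from the outgroup's state, so for C3, C5, C6 the derived state is '0', and for the remaining characters it is '1'.
C1: derived state '1' in Taxon 2 only — an autapomorphy, so it tells us nothing about relationships among taxa.
Only Taxon 1, Taxon 2, Taxon 3, Taxon 7, and Taxon 9 show the derived state '1' for C2, supporting them as a clade.
All ingroup taxa share the derived state '0' for C3; it defines the ingroup but does not resolve relationships within it.
Only Taxon 1, Taxon 7, and Taxon 9 show the derived state '1' for C4, supporting them as a clade.
C5: derived state '0' in Taxon 1 and Taxon 7 only — synapomorphy for {Taxon 1, Taxon 7}.
C6: derived state '0' in Taxon 1, Taxon 3, Taxon 7, and Taxon 9 only — synapomorphy for {Taxon 1, Taxon 3, Taxon 7, Taxon 9}.
Most parsimonious ingroup topology: ((((Taxon 9,(Taxon 1,Taxon 7)),Taxon 3),Taxon 2),Taxon 5).
Changes per character on this tree: C1: 1; C2: 1; C3: 1; C4: 1; C5: 1; C6: 1.
Total = 6.

6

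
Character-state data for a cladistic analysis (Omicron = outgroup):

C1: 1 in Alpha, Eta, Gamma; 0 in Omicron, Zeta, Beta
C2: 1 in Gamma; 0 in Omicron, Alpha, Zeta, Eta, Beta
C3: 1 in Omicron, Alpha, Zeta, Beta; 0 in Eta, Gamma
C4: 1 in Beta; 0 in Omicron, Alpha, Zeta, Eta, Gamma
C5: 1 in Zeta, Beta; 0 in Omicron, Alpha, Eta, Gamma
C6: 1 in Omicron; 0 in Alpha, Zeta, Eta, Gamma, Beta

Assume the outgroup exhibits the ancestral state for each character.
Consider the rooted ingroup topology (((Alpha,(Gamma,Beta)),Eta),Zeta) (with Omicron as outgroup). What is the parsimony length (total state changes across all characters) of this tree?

Map each character onto (((Alpha,(Gamma,Beta)),Eta),Zeta) (rooted by Omicron) and count the minimum state changes it requires (Fitch parsimony):
C1: 2; C2: 1; C3: 2; C4: 1; C5: 2; C6: 1.
Total tree length = 9.

9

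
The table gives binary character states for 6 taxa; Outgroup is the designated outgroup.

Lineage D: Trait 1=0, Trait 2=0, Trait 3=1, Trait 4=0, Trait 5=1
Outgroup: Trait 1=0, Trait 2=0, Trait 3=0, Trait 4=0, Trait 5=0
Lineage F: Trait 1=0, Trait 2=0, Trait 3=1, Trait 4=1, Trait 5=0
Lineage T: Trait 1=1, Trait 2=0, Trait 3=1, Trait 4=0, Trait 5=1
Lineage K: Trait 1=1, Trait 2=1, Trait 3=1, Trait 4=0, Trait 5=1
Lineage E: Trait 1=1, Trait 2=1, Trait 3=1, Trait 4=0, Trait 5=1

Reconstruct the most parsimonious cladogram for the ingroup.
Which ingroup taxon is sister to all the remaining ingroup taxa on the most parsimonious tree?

The outgroup has state '0' for every character, so '1' is the derived state throughout.
Trait 1: derived state '1' in Lineage E, Lineage K, and Lineage T only — synapomorphy for {Lineage E, Lineage K, Lineage T}.
Trait 2 (derived state '1') is shared by Lineage E and Lineage K — a synapomorphy uniting that clade.
Trait 3 (derived state '1') is shared by all ingroup taxa — unites the whole ingroup.
Trait 4 (derived state '1') is unique to Lineage F (autapomorphy; uninformative for grouping).
Only Lineage D, Lineage E, Lineage K, and Lineage T show the derived state '1' for Trait 5, supporting them as a clade.
Most parsimonious ingroup topology: ((((Lineage E,Lineage K),Lineage T),Lineage D),Lineage F).
Lineage F is sister to the clade containing all other ingroup taxa, so it is the earliest-diverging (most basal) ingroup lineage.

Lineage F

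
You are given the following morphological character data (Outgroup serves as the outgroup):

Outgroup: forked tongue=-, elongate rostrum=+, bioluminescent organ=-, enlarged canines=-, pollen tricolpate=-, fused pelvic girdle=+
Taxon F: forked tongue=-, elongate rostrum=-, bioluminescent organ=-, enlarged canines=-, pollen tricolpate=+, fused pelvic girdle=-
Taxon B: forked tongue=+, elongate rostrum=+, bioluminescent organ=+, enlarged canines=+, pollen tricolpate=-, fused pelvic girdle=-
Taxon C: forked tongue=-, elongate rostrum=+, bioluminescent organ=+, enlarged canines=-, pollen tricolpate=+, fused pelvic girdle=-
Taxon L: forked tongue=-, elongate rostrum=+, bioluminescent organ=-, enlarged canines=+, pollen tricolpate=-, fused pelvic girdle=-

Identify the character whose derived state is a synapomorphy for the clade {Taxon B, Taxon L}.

enlarged canines

Character polarity is set by the outgroup: the derived state is whichever differs from the outgroup's state, so for elongate rostrum, fused pelvic girdle the derived state is '-', and for the remaining characters it is '+'.
forked tongue (derived state '+') is unique to Taxon B (autapomorphy; uninformative for grouping).
elongate rostrum: derived state '-' in Taxon F only — an autapomorphy, so it tells us nothing about relationships among taxa.
bioluminescent organ (state '+') occurs in Taxon B and Taxon C but conflicts with the nesting implied by the other characters — most parsimoniously interpreted as homoplasy.
enlarged canines: derived state '+' in Taxon B and Taxon L only — synapomorphy for {Taxon B, Taxon L}.
pollen tricolpate (derived state '+') is shared by Taxon C and Taxon F — a synapomorphy uniting that clade.
fused pelvic girdle (derived state '-') is shared by all ingroup taxa — unites the whole ingroup.
Most parsimonious ingroup topology: ((Taxon F,Taxon C),(Taxon B,Taxon L)).
The clade {Taxon B, Taxon L} is supported by enlarged canines: its derived state '+' occurs in exactly those taxa and in no other taxon (including the outgroup).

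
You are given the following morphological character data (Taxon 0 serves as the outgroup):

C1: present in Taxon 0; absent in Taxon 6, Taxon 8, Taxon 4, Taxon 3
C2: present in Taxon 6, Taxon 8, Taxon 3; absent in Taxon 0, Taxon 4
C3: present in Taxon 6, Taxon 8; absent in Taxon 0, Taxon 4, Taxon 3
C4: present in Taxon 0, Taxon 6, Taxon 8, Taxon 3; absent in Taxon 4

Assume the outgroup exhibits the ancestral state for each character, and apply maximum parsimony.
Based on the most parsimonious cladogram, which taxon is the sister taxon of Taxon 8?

Character polarity is set by the outgroup: the derived state is whichever differs from the outgroup's state, so for C1, C4 the derived state is 'absent', and for the remaining characters it is 'present'.
All ingroup taxa share the derived state 'absent' for C1; it defines the ingroup but does not resolve relationships within it.
C2 (derived state 'present') is shared by Taxon 3, Taxon 6, and Taxon 8 — a synapomorphy uniting that clade.
Only Taxon 6 and Taxon 8 show the derived state 'present' for C3, supporting them as a clade.
C4: derived state 'absent' in Taxon 4 only — an autapomorphy, so it tells us nothing about relationships among taxa.
Most parsimonious ingroup topology: (((Taxon 6,Taxon 8),Taxon 3),Taxon 4).
Taxon 8 and Taxon 6 form a cherry on this tree, so they are sister taxa.

Taxon 6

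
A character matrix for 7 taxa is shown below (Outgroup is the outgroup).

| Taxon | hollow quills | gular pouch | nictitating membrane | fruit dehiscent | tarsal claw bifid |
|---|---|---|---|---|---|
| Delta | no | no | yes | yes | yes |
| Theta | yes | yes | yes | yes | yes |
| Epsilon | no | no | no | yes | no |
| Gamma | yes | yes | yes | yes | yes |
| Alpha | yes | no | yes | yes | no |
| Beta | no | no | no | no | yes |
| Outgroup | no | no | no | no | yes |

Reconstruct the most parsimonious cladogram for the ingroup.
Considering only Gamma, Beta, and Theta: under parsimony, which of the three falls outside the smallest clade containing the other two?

Beta

Character polarity is set by the outgroup: the derived state is whichever differs from the outgroup's state, so for tarsal claw bifid the derived state is 'no', and for the remaining characters it is 'yes'.
Only Alpha, Gamma, and Theta show the derived state 'yes' for hollow quills, supporting them as a clade.
gular pouch (derived state 'yes') is shared by Gamma and Theta — a synapomorphy uniting that clade.
Only Alpha, Delta, Gamma, and Theta show the derived state 'yes' for nictitating membrane, supporting them as a clade.
fruit dehiscent (derived state 'yes') is shared by Alpha, Delta, Epsilon, Gamma, and Theta — a synapomorphy uniting that clade.
tarsal claw bifid groups Alpha and Epsilon, which is incompatible with the clades supported by the remaining characters; treating it as convergent (homoplasy) costs fewer steps than any alternative tree.
Most parsimonious ingroup topology: (((((Theta,Gamma),Alpha),Delta),Epsilon),Beta).
Gamma and Theta share a more recent common ancestor with each other than either does with Beta, so Beta is the least closely related of the three.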